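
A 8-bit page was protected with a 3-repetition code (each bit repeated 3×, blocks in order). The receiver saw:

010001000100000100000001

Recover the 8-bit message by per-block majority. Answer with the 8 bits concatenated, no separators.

Block 1 (010): 1 one → 0
Block 2 (001): 1 one → 0
Block 3 (000): 0 ones → 0
Block 4 (100): 1 one → 0
Block 5 (000): 0 ones → 0
Block 6 (100): 1 one → 0
Block 7 (000): 0 ones → 0
Block 8 (001): 1 one → 0

00000000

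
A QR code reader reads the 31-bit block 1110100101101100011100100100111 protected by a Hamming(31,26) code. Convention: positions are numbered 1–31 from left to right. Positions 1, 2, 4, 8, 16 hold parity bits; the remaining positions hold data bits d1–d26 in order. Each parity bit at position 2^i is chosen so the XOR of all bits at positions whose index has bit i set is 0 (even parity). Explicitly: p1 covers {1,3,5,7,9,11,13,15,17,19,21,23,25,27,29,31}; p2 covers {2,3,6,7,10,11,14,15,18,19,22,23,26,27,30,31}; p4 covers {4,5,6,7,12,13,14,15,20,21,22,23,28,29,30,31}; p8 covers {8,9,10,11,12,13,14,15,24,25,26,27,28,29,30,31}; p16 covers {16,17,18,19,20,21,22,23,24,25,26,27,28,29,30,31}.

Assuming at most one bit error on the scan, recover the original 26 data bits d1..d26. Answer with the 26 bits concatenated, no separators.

s1 (pos 1,3,5,7,9,11,13,15,17,19,21,23,25,27,29,31): 1⊕1⊕1⊕0⊕0⊕1⊕1⊕0⊕0⊕1⊕0⊕1⊕0⊕0⊕1⊕1 = 1
s2 (pos 2,3,6,7,10,11,14,15,18,19,22,23,26,27,30,31): 1⊕1⊕0⊕0⊕1⊕1⊕1⊕0⊕1⊕1⊕0⊕1⊕1⊕0⊕1⊕1 = 1
s4 (pos 4,5,6,7,12,13,14,15,20,21,22,23,28,29,30,31): 0⊕1⊕0⊕0⊕0⊕1⊕1⊕0⊕1⊕0⊕0⊕1⊕0⊕1⊕1⊕1 = 0
s8 (pos 8,9,10,11,12,13,14,15,24,25,26,27,28,29,30,31): 1⊕0⊕1⊕1⊕0⊕1⊕1⊕0⊕0⊕0⊕1⊕0⊕0⊕1⊕1⊕1 = 1
s16 (pos 16,17,18,19,20,21,22,23,24,25,26,27,28,29,30,31): 0⊕0⊕1⊕1⊕1⊕0⊕0⊕1⊕0⊕0⊕1⊕0⊕0⊕1⊕1⊕1 = 0
Syndrome s16…s1 = 01011 → error at position 11.
Flip position 11: 1110100101101100011100100100111 → 1110100101001100011100100100111
Read data bits from positions 3,5,6,7,9,10,11,12,13,14,15,17,18,19,20,21,22,23,24,25,26,27,28,29,30,31: 11000100110011100100100111

11000100110011100100100111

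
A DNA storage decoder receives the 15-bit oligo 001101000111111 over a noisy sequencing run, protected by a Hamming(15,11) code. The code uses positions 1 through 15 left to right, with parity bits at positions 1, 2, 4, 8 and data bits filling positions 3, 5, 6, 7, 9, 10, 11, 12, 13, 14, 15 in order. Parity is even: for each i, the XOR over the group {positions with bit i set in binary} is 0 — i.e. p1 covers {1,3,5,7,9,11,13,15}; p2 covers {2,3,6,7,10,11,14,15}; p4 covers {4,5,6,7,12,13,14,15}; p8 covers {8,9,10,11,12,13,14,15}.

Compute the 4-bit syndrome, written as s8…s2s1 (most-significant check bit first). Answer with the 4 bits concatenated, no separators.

s1 (pos 1,3,5,7,9,11,13,15): 0⊕1⊕0⊕0⊕0⊕1⊕1⊕1 = 0
s2 (pos 2,3,6,7,10,11,14,15): 0⊕1⊕1⊕0⊕1⊕1⊕1⊕1 = 0
s4 (pos 4,5,6,7,12,13,14,15): 1⊕0⊕1⊕0⊕1⊕1⊕1⊕1 = 0
s8 (pos 8,9,10,11,12,13,14,15): 0⊕0⊕1⊕1⊕1⊕1⊕1⊕1 = 0
Syndrome s8…s1 = 0000 → no error.

0000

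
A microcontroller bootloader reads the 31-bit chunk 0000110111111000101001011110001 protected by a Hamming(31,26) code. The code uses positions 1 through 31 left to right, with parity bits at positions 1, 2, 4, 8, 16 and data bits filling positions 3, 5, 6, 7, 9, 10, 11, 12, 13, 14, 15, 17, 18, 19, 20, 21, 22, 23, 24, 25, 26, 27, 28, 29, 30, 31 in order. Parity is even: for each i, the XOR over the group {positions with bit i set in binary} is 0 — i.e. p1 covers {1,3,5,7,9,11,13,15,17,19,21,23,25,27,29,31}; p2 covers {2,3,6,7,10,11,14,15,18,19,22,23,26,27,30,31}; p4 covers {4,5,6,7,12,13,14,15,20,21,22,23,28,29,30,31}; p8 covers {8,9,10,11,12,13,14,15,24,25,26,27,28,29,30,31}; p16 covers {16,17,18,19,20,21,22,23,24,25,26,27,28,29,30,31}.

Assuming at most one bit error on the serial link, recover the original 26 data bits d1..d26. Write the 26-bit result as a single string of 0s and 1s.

s1 (pos 1,3,5,7,9,11,13,15,17,19,21,23,25,27,29,31): 0⊕0⊕1⊕0⊕1⊕1⊕1⊕0⊕1⊕1⊕0⊕0⊕1⊕1⊕0⊕1 = 1
s2 (pos 2,3,6,7,10,11,14,15,18,19,22,23,26,27,30,31): 0⊕0⊕1⊕0⊕1⊕1⊕0⊕0⊕0⊕1⊕1⊕0⊕1⊕1⊕0⊕1 = 0
s4 (pos 4,5,6,7,12,13,14,15,20,21,22,23,28,29,30,31): 0⊕1⊕1⊕0⊕1⊕1⊕0⊕0⊕0⊕0⊕1⊕0⊕0⊕0⊕0⊕1 = 0
s8 (pos 8,9,10,11,12,13,14,15,24,25,26,27,28,29,30,31): 1⊕1⊕1⊕1⊕1⊕1⊕0⊕0⊕1⊕1⊕1⊕1⊕0⊕0⊕0⊕1 = 1
s16 (pos 16,17,18,19,20,21,22,23,24,25,26,27,28,29,30,31): 0⊕1⊕0⊕1⊕0⊕0⊕1⊕0⊕1⊕1⊕1⊕1⊕0⊕0⊕0⊕1 = 0
Syndrome s16…s1 = 01001 → error at position 9.
Flip position 9: 0000110111111000101001011110001 → 0000110101111000101001011110001
Read data bits from positions 3,5,6,7,9,10,11,12,13,14,15,17,18,19,20,21,22,23,24,25,26,27,28,29,30,31: 01100111100101001011110001

01100111100101001011110001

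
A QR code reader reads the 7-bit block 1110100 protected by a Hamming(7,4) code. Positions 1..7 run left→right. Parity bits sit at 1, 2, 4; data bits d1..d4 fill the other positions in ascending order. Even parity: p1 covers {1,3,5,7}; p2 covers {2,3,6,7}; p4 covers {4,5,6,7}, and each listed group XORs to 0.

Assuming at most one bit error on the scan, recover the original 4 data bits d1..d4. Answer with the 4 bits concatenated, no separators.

1000

s1 (pos 1,3,5,7): 1⊕1⊕1⊕0 = 1
s2 (pos 2,3,6,7): 1⊕1⊕0⊕0 = 0
s4 (pos 4,5,6,7): 0⊕1⊕0⊕0 = 1
Syndrome s4…s1 = 101 → error at position 5.
Flip position 5: 1110100 → 1110000
Read data bits from positions 3,5,6,7: 1000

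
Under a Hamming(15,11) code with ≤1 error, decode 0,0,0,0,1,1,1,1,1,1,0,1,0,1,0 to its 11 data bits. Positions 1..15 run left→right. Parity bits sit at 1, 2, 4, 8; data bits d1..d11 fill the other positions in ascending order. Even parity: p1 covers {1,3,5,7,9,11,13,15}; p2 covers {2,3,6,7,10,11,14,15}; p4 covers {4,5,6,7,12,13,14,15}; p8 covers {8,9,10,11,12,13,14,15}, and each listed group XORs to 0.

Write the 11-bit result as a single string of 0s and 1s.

01111101110

s1 (pos 1,3,5,7,9,11,13,15): 0⊕0⊕1⊕1⊕1⊕0⊕0⊕0 = 1
s2 (pos 2,3,6,7,10,11,14,15): 0⊕0⊕1⊕1⊕1⊕0⊕1⊕0 = 0
s4 (pos 4,5,6,7,12,13,14,15): 0⊕1⊕1⊕1⊕1⊕0⊕1⊕0 = 1
s8 (pos 8,9,10,11,12,13,14,15): 1⊕1⊕1⊕0⊕1⊕0⊕1⊕0 = 1
Syndrome s8…s1 = 1101 → error at position 13.
Flip position 13: 000011111101010 → 000011111101110
Read data bits from positions 3,5,6,7,9,10,11,12,13,14,15: 01111101110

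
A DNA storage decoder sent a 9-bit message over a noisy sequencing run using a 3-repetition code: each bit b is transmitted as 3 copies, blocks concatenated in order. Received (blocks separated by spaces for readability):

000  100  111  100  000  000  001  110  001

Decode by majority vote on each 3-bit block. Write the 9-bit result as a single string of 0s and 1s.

Block 1 (000): 0 ones → 0
Block 2 (100): 1 one → 0
Block 3 (111): 3 ones → 1
Block 4 (100): 1 one → 0
Block 5 (000): 0 ones → 0
Block 6 (000): 0 ones → 0
Block 7 (001): 1 one → 0
Block 8 (110): 2 ones → 1
Block 9 (001): 1 one → 0

001000010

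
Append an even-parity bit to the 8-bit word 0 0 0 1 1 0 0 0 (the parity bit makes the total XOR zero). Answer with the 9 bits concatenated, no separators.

000110000

XOR of the 8 data bits: 0⊕0⊕0⊕1⊕1⊕0⊕0⊕0 = 0
Parity bit = 0 (so all 9 bits XOR to 0).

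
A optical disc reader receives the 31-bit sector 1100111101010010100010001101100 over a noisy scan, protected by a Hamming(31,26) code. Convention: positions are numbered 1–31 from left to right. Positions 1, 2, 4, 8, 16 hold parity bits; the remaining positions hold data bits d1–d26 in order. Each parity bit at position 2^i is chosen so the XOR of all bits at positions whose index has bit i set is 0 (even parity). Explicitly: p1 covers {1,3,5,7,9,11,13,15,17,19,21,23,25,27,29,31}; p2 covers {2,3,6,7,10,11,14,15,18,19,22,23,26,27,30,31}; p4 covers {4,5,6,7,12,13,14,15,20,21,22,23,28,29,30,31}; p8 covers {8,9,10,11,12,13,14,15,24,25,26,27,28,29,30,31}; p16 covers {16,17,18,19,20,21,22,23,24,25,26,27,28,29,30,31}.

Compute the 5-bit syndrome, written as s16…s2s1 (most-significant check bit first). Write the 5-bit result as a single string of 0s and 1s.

00000

s1 (pos 1,3,5,7,9,11,13,15,17,19,21,23,25,27,29,31): 1⊕0⊕1⊕1⊕0⊕0⊕0⊕1⊕1⊕0⊕1⊕0⊕1⊕0⊕1⊕0 = 0
s2 (pos 2,3,6,7,10,11,14,15,18,19,22,23,26,27,30,31): 1⊕0⊕1⊕1⊕1⊕0⊕0⊕1⊕0⊕0⊕0⊕0⊕1⊕0⊕0⊕0 = 0
s4 (pos 4,5,6,7,12,13,14,15,20,21,22,23,28,29,30,31): 0⊕1⊕1⊕1⊕1⊕0⊕0⊕1⊕0⊕1⊕0⊕0⊕1⊕1⊕0⊕0 = 0
s8 (pos 8,9,10,11,12,13,14,15,24,25,26,27,28,29,30,31): 1⊕0⊕1⊕0⊕1⊕0⊕0⊕1⊕0⊕1⊕1⊕0⊕1⊕1⊕0⊕0 = 0
s16 (pos 16,17,18,19,20,21,22,23,24,25,26,27,28,29,30,31): 0⊕1⊕0⊕0⊕0⊕1⊕0⊕0⊕0⊕1⊕1⊕0⊕1⊕1⊕0⊕0 = 0
Syndrome s16…s1 = 00000 → no error.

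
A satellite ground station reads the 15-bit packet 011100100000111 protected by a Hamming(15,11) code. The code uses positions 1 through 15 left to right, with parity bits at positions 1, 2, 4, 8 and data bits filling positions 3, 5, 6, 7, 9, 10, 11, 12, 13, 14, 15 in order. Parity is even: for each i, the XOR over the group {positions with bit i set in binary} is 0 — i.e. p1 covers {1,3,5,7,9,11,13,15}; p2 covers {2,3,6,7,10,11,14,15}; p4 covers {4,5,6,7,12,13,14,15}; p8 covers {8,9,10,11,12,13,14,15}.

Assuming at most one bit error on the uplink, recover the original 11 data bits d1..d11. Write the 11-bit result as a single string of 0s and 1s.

s1 (pos 1,3,5,7,9,11,13,15): 0⊕1⊕0⊕1⊕0⊕0⊕1⊕1 = 0
s2 (pos 2,3,6,7,10,11,14,15): 1⊕1⊕0⊕1⊕0⊕0⊕1⊕1 = 1
s4 (pos 4,5,6,7,12,13,14,15): 1⊕0⊕0⊕1⊕0⊕1⊕1⊕1 = 1
s8 (pos 8,9,10,11,12,13,14,15): 0⊕0⊕0⊕0⊕0⊕1⊕1⊕1 = 1
Syndrome s8…s1 = 1110 → error at position 14.
Flip position 14: 011100100000111 → 011100100000101
Read data bits from positions 3,5,6,7,9,10,11,12,13,14,15: 10010000101

10010000101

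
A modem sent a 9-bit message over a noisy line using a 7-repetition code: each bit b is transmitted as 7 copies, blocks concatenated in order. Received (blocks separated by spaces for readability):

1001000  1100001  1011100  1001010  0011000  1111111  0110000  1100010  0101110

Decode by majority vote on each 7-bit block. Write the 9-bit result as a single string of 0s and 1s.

001001001

Block 1 (1001000): 2 ones → 0
Block 2 (1100001): 3 ones → 0
Block 3 (1011100): 4 ones → 1
Block 4 (1001010): 3 ones → 0
Block 5 (0011000): 2 ones → 0
Block 6 (1111111): 7 ones → 1
Block 7 (0110000): 2 ones → 0
Block 8 (1100010): 3 ones → 0
Block 9 (0101110): 4 ones → 1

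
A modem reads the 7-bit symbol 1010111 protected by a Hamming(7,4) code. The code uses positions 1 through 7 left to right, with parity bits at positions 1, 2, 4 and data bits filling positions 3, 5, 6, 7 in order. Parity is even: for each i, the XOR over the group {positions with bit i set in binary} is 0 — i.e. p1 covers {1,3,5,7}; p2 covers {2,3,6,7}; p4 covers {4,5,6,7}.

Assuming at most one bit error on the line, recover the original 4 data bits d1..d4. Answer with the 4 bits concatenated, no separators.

1101

s1 (pos 1,3,5,7): 1⊕1⊕1⊕1 = 0
s2 (pos 2,3,6,7): 0⊕1⊕1⊕1 = 1
s4 (pos 4,5,6,7): 0⊕1⊕1⊕1 = 1
Syndrome s4…s1 = 110 → error at position 6.
Flip position 6: 1010111 → 1010101
Read data bits from positions 3,5,6,7: 1101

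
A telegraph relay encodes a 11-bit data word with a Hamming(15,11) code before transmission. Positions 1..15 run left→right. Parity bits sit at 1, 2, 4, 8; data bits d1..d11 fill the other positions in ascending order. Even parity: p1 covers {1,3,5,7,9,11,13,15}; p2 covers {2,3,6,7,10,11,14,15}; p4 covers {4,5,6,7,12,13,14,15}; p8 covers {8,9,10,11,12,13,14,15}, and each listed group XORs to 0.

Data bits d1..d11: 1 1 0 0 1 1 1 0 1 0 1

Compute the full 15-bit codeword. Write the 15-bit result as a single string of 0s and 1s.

001110011110101

Place data at non-parity positions: p1 p2 1 p4 1 0 0 p8 1 1 1 0 1 0 1
p1 (pos 1,3,5,7,9,11,13,15): XOR of data positions = 1⊕1⊕0⊕1⊕1⊕1⊕1 = 0
p2 (pos 2,3,6,7,10,11,14,15): XOR of data positions = 1⊕0⊕0⊕1⊕1⊕0⊕1 = 0
p4 (pos 4,5,6,7,12,13,14,15): XOR of data positions = 1⊕0⊕0⊕0⊕1⊕0⊕1 = 1
p8 (pos 8,9,10,11,12,13,14,15): XOR of data positions = 1⊕1⊕1⊕0⊕1⊕0⊕1 = 1
Codeword: 001110011110101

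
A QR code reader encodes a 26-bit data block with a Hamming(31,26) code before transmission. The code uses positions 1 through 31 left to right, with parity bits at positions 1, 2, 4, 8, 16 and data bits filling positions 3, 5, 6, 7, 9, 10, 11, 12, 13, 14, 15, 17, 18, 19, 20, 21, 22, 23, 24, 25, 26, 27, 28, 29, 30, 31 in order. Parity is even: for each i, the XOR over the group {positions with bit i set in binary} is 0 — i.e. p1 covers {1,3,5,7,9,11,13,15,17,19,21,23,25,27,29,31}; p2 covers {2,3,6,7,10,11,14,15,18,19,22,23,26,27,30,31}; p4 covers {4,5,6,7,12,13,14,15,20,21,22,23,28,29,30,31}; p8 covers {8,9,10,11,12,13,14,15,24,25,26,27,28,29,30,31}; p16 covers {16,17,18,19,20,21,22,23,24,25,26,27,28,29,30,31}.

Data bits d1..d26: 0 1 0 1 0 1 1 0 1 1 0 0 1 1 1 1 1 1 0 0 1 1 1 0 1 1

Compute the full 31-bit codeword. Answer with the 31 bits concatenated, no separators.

Place data at non-parity positions: p1 p2 0 p4 1 0 1 p8 0 1 1 0 1 1 0 p16 0 1 1 1 1 1 1 0 0 1 1 1 0 1 1
p1 (pos 1,3,5,7,9,11,13,15,17,19,21,23,25,27,29,31): XOR of data positions = 0⊕1⊕1⊕0⊕1⊕1⊕0⊕0⊕1⊕1⊕1⊕0⊕1⊕0⊕1 = 1
p2 (pos 2,3,6,7,10,11,14,15,18,19,22,23,26,27,30,31): XOR of data positions = 0⊕0⊕1⊕1⊕1⊕1⊕0⊕1⊕1⊕1⊕1⊕1⊕1⊕1⊕1 = 0
p4 (pos 4,5,6,7,12,13,14,15,20,21,22,23,28,29,30,31): XOR of data positions = 1⊕0⊕1⊕0⊕1⊕1⊕0⊕1⊕1⊕1⊕1⊕1⊕0⊕1⊕1 = 1
p8 (pos 8,9,10,11,12,13,14,15,24,25,26,27,28,29,30,31): XOR of data positions = 0⊕1⊕1⊕0⊕1⊕1⊕0⊕0⊕0⊕1⊕1⊕1⊕0⊕1⊕1 = 1
p16 (pos 16,17,18,19,20,21,22,23,24,25,26,27,28,29,30,31): XOR of data positions = 0⊕1⊕1⊕1⊕1⊕1⊕1⊕0⊕0⊕1⊕1⊕1⊕0⊕1⊕1 = 1
Codeword: 1001101101101101011111100111011

1001101101101101011111100111011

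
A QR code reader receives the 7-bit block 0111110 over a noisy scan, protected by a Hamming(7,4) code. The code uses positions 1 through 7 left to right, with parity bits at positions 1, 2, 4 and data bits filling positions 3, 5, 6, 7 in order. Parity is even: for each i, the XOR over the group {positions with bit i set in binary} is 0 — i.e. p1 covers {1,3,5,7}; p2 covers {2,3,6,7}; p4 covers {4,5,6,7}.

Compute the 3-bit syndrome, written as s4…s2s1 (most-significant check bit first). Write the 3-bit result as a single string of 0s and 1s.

s1 (pos 1,3,5,7): 0⊕1⊕1⊕0 = 0
s2 (pos 2,3,6,7): 1⊕1⊕1⊕0 = 1
s4 (pos 4,5,6,7): 1⊕1⊕1⊕0 = 1
Syndrome s4…s1 = 110 → error at position 6.

110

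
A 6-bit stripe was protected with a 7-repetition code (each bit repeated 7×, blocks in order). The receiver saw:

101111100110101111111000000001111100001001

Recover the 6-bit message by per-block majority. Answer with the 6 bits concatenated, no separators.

Block 1 (1011111): 6 ones → 1
Block 2 (0011010): 3 ones → 0
Block 3 (1111111): 7 ones → 1
Block 4 (0000000): 0 ones → 0
Block 5 (0111110): 5 ones → 1
Block 6 (0001001): 2 ones → 0

101010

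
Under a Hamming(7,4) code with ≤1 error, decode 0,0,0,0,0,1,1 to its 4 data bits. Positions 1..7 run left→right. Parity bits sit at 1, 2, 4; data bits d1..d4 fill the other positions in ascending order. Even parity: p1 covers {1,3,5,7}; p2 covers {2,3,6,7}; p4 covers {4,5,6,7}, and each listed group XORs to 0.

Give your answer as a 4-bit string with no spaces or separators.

0011

s1 (pos 1,3,5,7): 0⊕0⊕0⊕1 = 1
s2 (pos 2,3,6,7): 0⊕0⊕1⊕1 = 0
s4 (pos 4,5,6,7): 0⊕0⊕1⊕1 = 0
Syndrome s4…s1 = 001 → error at position 1.
Flip position 1: 0000011 → 1000011
Read data bits from positions 3,5,6,7: 0011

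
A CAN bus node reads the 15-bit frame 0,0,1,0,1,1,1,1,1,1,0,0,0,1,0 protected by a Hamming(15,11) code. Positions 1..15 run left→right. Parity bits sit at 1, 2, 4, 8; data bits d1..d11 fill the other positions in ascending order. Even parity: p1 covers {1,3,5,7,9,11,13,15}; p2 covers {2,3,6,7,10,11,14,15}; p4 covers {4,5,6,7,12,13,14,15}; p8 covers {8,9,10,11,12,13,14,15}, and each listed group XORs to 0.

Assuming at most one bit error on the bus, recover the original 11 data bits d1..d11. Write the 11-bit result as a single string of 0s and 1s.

s1 (pos 1,3,5,7,9,11,13,15): 0⊕1⊕1⊕1⊕1⊕0⊕0⊕0 = 0
s2 (pos 2,3,6,7,10,11,14,15): 0⊕1⊕1⊕1⊕1⊕0⊕1⊕0 = 1
s4 (pos 4,5,6,7,12,13,14,15): 0⊕1⊕1⊕1⊕0⊕0⊕1⊕0 = 0
s8 (pos 8,9,10,11,12,13,14,15): 1⊕1⊕1⊕0⊕0⊕0⊕1⊕0 = 0
Syndrome s8…s1 = 0010 → error at position 2.
Flip position 2: 001011111100010 → 011011111100010
Read data bits from positions 3,5,6,7,9,10,11,12,13,14,15: 11111100010

11111100010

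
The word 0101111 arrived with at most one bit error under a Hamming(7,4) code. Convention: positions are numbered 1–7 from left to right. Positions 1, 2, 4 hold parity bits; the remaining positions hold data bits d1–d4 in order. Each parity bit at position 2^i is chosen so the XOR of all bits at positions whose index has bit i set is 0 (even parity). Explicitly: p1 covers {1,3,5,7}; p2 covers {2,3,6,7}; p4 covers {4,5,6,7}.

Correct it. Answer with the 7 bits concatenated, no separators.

s1 (pos 1,3,5,7): 0⊕0⊕1⊕1 = 0
s2 (pos 2,3,6,7): 1⊕0⊕1⊕1 = 1
s4 (pos 4,5,6,7): 1⊕1⊕1⊕1 = 0
Syndrome s4…s1 = 010 → error at position 2.
Flip position 2: 0101111 → 0001111

0001111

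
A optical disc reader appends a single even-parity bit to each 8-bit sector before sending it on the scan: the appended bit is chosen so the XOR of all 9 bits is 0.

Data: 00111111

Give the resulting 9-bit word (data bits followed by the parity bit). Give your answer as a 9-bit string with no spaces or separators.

001111110

XOR of the 8 data bits: 0⊕0⊕1⊕1⊕1⊕1⊕1⊕1 = 0
Parity bit = 0 (so all 9 bits XOR to 0).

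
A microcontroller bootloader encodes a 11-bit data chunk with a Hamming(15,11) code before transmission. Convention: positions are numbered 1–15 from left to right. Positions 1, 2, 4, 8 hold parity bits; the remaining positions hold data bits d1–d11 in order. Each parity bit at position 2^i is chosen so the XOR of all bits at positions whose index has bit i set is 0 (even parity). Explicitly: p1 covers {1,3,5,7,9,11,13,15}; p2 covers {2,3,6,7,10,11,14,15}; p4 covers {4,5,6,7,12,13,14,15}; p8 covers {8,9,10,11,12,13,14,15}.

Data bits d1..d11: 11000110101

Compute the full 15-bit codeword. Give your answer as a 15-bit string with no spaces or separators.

Place data at non-parity positions: p1 p2 1 p4 1 0 0 p8 0 1 1 0 1 0 1
p1 (pos 1,3,5,7,9,11,13,15): XOR of data positions = 1⊕1⊕0⊕0⊕1⊕1⊕1 = 1
p2 (pos 2,3,6,7,10,11,14,15): XOR of data positions = 1⊕0⊕0⊕1⊕1⊕0⊕1 = 0
p4 (pos 4,5,6,7,12,13,14,15): XOR of data positions = 1⊕0⊕0⊕0⊕1⊕0⊕1 = 1
p8 (pos 8,9,10,11,12,13,14,15): XOR of data positions = 0⊕1⊕1⊕0⊕1⊕0⊕1 = 0
Codeword: 101110000110101

101110000110101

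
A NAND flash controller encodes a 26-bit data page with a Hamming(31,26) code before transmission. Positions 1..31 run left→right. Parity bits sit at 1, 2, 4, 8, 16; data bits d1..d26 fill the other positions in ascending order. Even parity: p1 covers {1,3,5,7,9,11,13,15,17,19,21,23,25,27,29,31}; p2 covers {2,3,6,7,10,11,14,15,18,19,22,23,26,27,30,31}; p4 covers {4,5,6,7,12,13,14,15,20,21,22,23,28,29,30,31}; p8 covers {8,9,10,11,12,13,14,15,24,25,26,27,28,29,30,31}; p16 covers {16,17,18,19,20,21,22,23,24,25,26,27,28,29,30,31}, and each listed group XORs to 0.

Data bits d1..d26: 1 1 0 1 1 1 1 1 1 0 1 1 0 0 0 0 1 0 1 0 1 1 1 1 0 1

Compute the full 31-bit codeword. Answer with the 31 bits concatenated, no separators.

Place data at non-parity positions: p1 p2 1 p4 1 0 1 p8 1 1 1 1 1 0 1 p16 1 0 0 0 0 1 0 1 0 1 1 1 1 0 1
p1 (pos 1,3,5,7,9,11,13,15,17,19,21,23,25,27,29,31): XOR of data positions = 1⊕1⊕1⊕1⊕1⊕1⊕1⊕1⊕0⊕0⊕0⊕0⊕1⊕1⊕1 = 1
p2 (pos 2,3,6,7,10,11,14,15,18,19,22,23,26,27,30,31): XOR of data positions = 1⊕0⊕1⊕1⊕1⊕0⊕1⊕0⊕0⊕1⊕0⊕1⊕1⊕0⊕1 = 1
p4 (pos 4,5,6,7,12,13,14,15,20,21,22,23,28,29,30,31): XOR of data positions = 1⊕0⊕1⊕1⊕1⊕0⊕1⊕0⊕0⊕1⊕0⊕1⊕1⊕0⊕1 = 1
p8 (pos 8,9,10,11,12,13,14,15,24,25,26,27,28,29,30,31): XOR of data positions = 1⊕1⊕1⊕1⊕1⊕0⊕1⊕1⊕0⊕1⊕1⊕1⊕1⊕0⊕1 = 0
p16 (pos 16,17,18,19,20,21,22,23,24,25,26,27,28,29,30,31): XOR of data positions = 1⊕0⊕0⊕0⊕0⊕1⊕0⊕1⊕0⊕1⊕1⊕1⊕1⊕0⊕1 = 0
Codeword: 1111101011111010100001010111101

1111101011111010100001010111101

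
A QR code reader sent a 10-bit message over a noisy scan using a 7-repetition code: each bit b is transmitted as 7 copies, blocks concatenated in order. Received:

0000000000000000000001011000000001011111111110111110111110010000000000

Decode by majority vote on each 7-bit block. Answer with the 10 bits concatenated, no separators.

Block 1 (0000000): 0 ones → 0
Block 2 (0000000): 0 ones → 0
Block 3 (0000000): 0 ones → 0
Block 4 (1011000): 3 ones → 0
Block 5 (0000010): 1 one → 0
Block 6 (1111111): 7 ones → 1
Block 7 (1110111): 6 ones → 1
Block 8 (1101111): 6 ones → 1
Block 9 (1001000): 2 ones → 0
Block 10 (0000000): 0 ones → 0

0000011100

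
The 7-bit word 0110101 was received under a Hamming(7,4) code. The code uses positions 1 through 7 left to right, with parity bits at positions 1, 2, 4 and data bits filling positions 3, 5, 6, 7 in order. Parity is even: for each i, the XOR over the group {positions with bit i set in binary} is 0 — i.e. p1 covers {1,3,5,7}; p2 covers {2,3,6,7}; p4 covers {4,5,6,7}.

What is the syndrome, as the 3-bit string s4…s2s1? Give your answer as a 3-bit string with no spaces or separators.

011

s1 (pos 1,3,5,7): 0⊕1⊕1⊕1 = 1
s2 (pos 2,3,6,7): 1⊕1⊕0⊕1 = 1
s4 (pos 4,5,6,7): 0⊕1⊕0⊕1 = 0
Syndrome s4…s1 = 011 → error at position 3.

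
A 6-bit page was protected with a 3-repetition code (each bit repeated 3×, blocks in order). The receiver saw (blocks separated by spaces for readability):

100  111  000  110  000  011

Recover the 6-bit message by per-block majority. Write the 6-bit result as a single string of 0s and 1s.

010101

Block 1 (100): 1 one → 0
Block 2 (111): 3 ones → 1
Block 3 (000): 0 ones → 0
Block 4 (110): 2 ones → 1
Block 5 (000): 0 ones → 0
Block 6 (011): 2 ones → 1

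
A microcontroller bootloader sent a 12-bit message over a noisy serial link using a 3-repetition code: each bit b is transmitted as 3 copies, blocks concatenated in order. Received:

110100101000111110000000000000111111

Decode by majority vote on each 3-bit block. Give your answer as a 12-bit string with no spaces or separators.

101011000011

Block 1 (110): 2 ones → 1
Block 2 (100): 1 one → 0
Block 3 (101): 2 ones → 1
Block 4 (000): 0 ones → 0
Block 5 (111): 3 ones → 1
Block 6 (110): 2 ones → 1
Block 7 (000): 0 ones → 0
Block 8 (000): 0 ones → 0
Block 9 (000): 0 ones → 0
Block 10 (000): 0 ones → 0
Block 11 (111): 3 ones → 1
Block 12 (111): 3 ones → 1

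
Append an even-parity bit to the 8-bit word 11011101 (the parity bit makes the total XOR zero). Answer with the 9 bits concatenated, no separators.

XOR of the 8 data bits: 1⊕1⊕0⊕1⊕1⊕1⊕0⊕1 = 0
Parity bit = 0 (so all 9 bits XOR to 0).

110111010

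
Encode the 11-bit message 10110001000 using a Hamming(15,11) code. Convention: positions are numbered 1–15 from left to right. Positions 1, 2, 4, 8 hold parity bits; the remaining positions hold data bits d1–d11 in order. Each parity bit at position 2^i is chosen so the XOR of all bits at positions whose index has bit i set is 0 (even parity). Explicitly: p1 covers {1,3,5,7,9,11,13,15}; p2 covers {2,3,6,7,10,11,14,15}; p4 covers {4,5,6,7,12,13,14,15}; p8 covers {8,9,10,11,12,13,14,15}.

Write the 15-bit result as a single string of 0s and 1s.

011101110001000

Place data at non-parity positions: p1 p2 1 p4 0 1 1 p8 0 0 0 1 0 0 0
p1 (pos 1,3,5,7,9,11,13,15): XOR of data positions = 1⊕0⊕1⊕0⊕0⊕0⊕0 = 0
p2 (pos 2,3,6,7,10,11,14,15): XOR of data positions = 1⊕1⊕1⊕0⊕0⊕0⊕0 = 1
p4 (pos 4,5,6,7,12,13,14,15): XOR of data positions = 0⊕1⊕1⊕1⊕0⊕0⊕0 = 1
p8 (pos 8,9,10,11,12,13,14,15): XOR of data positions = 0⊕0⊕0⊕1⊕0⊕0⊕0 = 1
Codeword: 011101110001000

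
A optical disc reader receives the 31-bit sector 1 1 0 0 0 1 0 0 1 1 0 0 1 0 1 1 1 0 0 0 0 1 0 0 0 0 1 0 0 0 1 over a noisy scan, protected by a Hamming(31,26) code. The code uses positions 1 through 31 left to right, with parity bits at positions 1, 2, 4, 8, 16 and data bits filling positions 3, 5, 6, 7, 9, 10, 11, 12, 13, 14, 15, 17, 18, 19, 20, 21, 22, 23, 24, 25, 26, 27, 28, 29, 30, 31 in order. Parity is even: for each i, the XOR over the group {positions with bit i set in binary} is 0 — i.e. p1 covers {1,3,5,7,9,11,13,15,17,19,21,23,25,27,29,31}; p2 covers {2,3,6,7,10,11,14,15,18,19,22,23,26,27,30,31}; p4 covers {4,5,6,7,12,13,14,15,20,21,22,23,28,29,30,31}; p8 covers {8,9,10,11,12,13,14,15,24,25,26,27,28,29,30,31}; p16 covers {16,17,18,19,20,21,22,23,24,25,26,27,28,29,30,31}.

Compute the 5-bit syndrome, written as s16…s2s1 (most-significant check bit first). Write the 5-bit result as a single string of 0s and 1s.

s1 (pos 1,3,5,7,9,11,13,15,17,19,21,23,25,27,29,31): 1⊕0⊕0⊕0⊕1⊕0⊕1⊕1⊕1⊕0⊕0⊕0⊕0⊕1⊕0⊕1 = 1
s2 (pos 2,3,6,7,10,11,14,15,18,19,22,23,26,27,30,31): 1⊕0⊕1⊕0⊕1⊕0⊕0⊕1⊕0⊕0⊕1⊕0⊕0⊕1⊕0⊕1 = 1
s4 (pos 4,5,6,7,12,13,14,15,20,21,22,23,28,29,30,31): 0⊕0⊕1⊕0⊕0⊕1⊕0⊕1⊕0⊕0⊕1⊕0⊕0⊕0⊕0⊕1 = 1
s8 (pos 8,9,10,11,12,13,14,15,24,25,26,27,28,29,30,31): 0⊕1⊕1⊕0⊕0⊕1⊕0⊕1⊕0⊕0⊕0⊕1⊕0⊕0⊕0⊕1 = 0
s16 (pos 16,17,18,19,20,21,22,23,24,25,26,27,28,29,30,31): 1⊕1⊕0⊕0⊕0⊕0⊕1⊕0⊕0⊕0⊕0⊕1⊕0⊕0⊕0⊕1 = 1
Syndrome s16…s1 = 10111 → error at position 23.

10111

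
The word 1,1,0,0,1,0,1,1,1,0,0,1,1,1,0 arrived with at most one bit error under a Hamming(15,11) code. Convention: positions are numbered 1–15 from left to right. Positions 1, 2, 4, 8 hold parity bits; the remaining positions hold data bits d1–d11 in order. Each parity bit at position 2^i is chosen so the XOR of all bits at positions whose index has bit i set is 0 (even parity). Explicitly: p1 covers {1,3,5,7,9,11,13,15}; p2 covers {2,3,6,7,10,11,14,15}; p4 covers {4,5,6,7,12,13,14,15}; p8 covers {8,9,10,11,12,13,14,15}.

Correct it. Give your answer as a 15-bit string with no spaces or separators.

s1 (pos 1,3,5,7,9,11,13,15): 1⊕0⊕1⊕1⊕1⊕0⊕1⊕0 = 1
s2 (pos 2,3,6,7,10,11,14,15): 1⊕0⊕0⊕1⊕0⊕0⊕1⊕0 = 1
s4 (pos 4,5,6,7,12,13,14,15): 0⊕1⊕0⊕1⊕1⊕1⊕1⊕0 = 1
s8 (pos 8,9,10,11,12,13,14,15): 1⊕1⊕0⊕0⊕1⊕1⊕1⊕0 = 1
Syndrome s8…s1 = 1111 → error at position 15.
Flip position 15: 110010111001110 → 110010111001111

110010111001111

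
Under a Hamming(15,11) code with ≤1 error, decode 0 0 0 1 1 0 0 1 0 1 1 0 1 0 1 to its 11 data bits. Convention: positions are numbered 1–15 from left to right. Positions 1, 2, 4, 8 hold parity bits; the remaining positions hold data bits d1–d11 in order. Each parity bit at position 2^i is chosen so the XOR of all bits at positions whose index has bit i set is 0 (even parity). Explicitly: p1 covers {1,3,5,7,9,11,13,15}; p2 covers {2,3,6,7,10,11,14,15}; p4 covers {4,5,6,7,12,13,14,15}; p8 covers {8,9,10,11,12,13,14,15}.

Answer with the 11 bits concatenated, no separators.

s1 (pos 1,3,5,7,9,11,13,15): 0⊕0⊕1⊕0⊕0⊕1⊕1⊕1 = 0
s2 (pos 2,3,6,7,10,11,14,15): 0⊕0⊕0⊕0⊕1⊕1⊕0⊕1 = 1
s4 (pos 4,5,6,7,12,13,14,15): 1⊕1⊕0⊕0⊕0⊕1⊕0⊕1 = 0
s8 (pos 8,9,10,11,12,13,14,15): 1⊕0⊕1⊕1⊕0⊕1⊕0⊕1 = 1
Syndrome s8…s1 = 1010 → error at position 10.
Flip position 10: 000110010110101 → 000110010010101
Read data bits from positions 3,5,6,7,9,10,11,12,13,14,15: 01000010101

01000010101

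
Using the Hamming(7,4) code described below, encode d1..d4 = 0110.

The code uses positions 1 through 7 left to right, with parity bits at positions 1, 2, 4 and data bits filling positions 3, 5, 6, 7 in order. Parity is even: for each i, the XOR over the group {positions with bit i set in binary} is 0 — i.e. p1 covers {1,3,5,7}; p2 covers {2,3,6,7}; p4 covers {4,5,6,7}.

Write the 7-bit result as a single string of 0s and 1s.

Place data at non-parity positions: p1 p2 0 p4 1 1 0
p1 (pos 1,3,5,7): XOR of data positions = 0⊕1⊕0 = 1
p2 (pos 2,3,6,7): XOR of data positions = 0⊕1⊕0 = 1
p4 (pos 4,5,6,7): XOR of data positions = 1⊕1⊕0 = 0
Codeword: 1100110

1100110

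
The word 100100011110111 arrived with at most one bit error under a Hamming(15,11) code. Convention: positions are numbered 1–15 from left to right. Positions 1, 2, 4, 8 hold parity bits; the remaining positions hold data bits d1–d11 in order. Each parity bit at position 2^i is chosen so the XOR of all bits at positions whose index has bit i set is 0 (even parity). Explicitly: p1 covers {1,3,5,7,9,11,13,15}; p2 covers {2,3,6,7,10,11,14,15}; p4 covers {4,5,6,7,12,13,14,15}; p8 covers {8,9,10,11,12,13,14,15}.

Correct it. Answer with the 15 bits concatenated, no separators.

s1 (pos 1,3,5,7,9,11,13,15): 1⊕0⊕0⊕0⊕1⊕1⊕1⊕1 = 1
s2 (pos 2,3,6,7,10,11,14,15): 0⊕0⊕0⊕0⊕1⊕1⊕1⊕1 = 0
s4 (pos 4,5,6,7,12,13,14,15): 1⊕0⊕0⊕0⊕0⊕1⊕1⊕1 = 0
s8 (pos 8,9,10,11,12,13,14,15): 1⊕1⊕1⊕1⊕0⊕1⊕1⊕1 = 1
Syndrome s8…s1 = 1001 → error at position 9.
Flip position 9: 100100011110111 → 100100010110111

100100010110111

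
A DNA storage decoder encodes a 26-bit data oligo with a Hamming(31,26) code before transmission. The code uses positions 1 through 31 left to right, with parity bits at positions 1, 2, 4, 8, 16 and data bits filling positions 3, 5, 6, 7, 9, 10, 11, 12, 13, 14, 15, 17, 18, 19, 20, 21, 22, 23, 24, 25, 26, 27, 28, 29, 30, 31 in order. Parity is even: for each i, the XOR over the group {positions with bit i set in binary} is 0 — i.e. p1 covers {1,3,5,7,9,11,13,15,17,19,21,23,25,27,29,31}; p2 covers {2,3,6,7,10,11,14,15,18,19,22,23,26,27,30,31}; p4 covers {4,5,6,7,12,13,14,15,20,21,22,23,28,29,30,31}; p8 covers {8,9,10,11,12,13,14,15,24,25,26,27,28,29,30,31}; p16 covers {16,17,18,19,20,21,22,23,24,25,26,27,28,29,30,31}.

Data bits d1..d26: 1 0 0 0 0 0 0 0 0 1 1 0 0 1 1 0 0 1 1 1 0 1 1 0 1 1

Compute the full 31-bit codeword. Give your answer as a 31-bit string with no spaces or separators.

1011000000000111001100111011011

Place data at non-parity positions: p1 p2 1 p4 0 0 0 p8 0 0 0 0 0 1 1 p16 0 0 1 1 0 0 1 1 1 0 1 1 0 1 1
p1 (pos 1,3,5,7,9,11,13,15,17,19,21,23,25,27,29,31): XOR of data positions = 1⊕0⊕0⊕0⊕0⊕0⊕1⊕0⊕1⊕0⊕1⊕1⊕1⊕0⊕1 = 1
p2 (pos 2,3,6,7,10,11,14,15,18,19,22,23,26,27,30,31): XOR of data positions = 1⊕0⊕0⊕0⊕0⊕1⊕1⊕0⊕1⊕0⊕1⊕0⊕1⊕1⊕1 = 0
p4 (pos 4,5,6,7,12,13,14,15,20,21,22,23,28,29,30,31): XOR of data positions = 0⊕0⊕0⊕0⊕0⊕1⊕1⊕1⊕0⊕0⊕1⊕1⊕0⊕1⊕1 = 1
p8 (pos 8,9,10,11,12,13,14,15,24,25,26,27,28,29,30,31): XOR of data positions = 0⊕0⊕0⊕0⊕0⊕1⊕1⊕1⊕1⊕0⊕1⊕1⊕0⊕1⊕1 = 0
p16 (pos 16,17,18,19,20,21,22,23,24,25,26,27,28,29,30,31): XOR of data positions = 0⊕0⊕1⊕1⊕0⊕0⊕1⊕1⊕1⊕0⊕1⊕1⊕0⊕1⊕1 = 1
Codeword: 1011000000000111001100111011011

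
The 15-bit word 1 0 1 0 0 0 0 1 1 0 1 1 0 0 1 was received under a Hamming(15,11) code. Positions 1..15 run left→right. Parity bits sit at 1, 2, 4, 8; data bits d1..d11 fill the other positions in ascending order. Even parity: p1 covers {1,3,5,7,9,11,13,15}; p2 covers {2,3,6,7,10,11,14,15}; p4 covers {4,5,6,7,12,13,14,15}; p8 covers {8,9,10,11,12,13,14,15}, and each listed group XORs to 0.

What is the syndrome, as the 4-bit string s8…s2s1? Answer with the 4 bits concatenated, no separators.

s1 (pos 1,3,5,7,9,11,13,15): 1⊕1⊕0⊕0⊕1⊕1⊕0⊕1 = 1
s2 (pos 2,3,6,7,10,11,14,15): 0⊕1⊕0⊕0⊕0⊕1⊕0⊕1 = 1
s4 (pos 4,5,6,7,12,13,14,15): 0⊕0⊕0⊕0⊕1⊕0⊕0⊕1 = 0
s8 (pos 8,9,10,11,12,13,14,15): 1⊕1⊕0⊕1⊕1⊕0⊕0⊕1 = 1
Syndrome s8…s1 = 1011 → error at position 11.

1011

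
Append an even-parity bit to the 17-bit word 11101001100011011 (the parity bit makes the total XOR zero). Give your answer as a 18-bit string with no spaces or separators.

111010011000110110

XOR of the 17 data bits: 1⊕1⊕1⊕0⊕1⊕0⊕0⊕1⊕1⊕0⊕0⊕0⊕1⊕1⊕0⊕1⊕1 = 0
Parity bit = 0 (so all 18 bits XOR to 0).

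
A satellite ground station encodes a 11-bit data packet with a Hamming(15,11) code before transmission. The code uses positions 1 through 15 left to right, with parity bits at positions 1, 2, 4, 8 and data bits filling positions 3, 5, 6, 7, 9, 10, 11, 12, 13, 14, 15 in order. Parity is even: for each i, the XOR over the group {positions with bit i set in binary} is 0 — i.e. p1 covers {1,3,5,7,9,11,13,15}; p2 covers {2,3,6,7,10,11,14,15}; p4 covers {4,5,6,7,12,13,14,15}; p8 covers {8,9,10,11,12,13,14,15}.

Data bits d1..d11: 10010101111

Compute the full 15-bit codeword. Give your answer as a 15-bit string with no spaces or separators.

011100110101111

Place data at non-parity positions: p1 p2 1 p4 0 0 1 p8 0 1 0 1 1 1 1
p1 (pos 1,3,5,7,9,11,13,15): XOR of data positions = 1⊕0⊕1⊕0⊕0⊕1⊕1 = 0
p2 (pos 2,3,6,7,10,11,14,15): XOR of data positions = 1⊕0⊕1⊕1⊕0⊕1⊕1 = 1
p4 (pos 4,5,6,7,12,13,14,15): XOR of data positions = 0⊕0⊕1⊕1⊕1⊕1⊕1 = 1
p8 (pos 8,9,10,11,12,13,14,15): XOR of data positions = 0⊕1⊕0⊕1⊕1⊕1⊕1 = 1
Codeword: 011100110101111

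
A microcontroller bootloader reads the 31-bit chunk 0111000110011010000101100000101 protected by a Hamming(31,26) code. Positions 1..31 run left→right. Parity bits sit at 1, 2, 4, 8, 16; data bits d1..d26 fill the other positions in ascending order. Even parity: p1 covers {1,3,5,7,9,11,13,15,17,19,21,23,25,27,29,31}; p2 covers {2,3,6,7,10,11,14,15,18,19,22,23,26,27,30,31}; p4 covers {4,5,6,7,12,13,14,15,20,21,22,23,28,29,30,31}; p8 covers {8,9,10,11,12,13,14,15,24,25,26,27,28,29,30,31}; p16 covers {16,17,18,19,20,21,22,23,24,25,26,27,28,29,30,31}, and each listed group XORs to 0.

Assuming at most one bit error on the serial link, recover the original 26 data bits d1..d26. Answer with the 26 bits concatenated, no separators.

s1 (pos 1,3,5,7,9,11,13,15,17,19,21,23,25,27,29,31): 0⊕1⊕0⊕0⊕1⊕0⊕1⊕1⊕0⊕0⊕0⊕1⊕0⊕0⊕1⊕1 = 1
s2 (pos 2,3,6,7,10,11,14,15,18,19,22,23,26,27,30,31): 1⊕1⊕0⊕0⊕0⊕0⊕0⊕1⊕0⊕0⊕1⊕1⊕0⊕0⊕0⊕1 = 0
s4 (pos 4,5,6,7,12,13,14,15,20,21,22,23,28,29,30,31): 1⊕0⊕0⊕0⊕1⊕1⊕0⊕1⊕1⊕0⊕1⊕1⊕0⊕1⊕0⊕1 = 1
s8 (pos 8,9,10,11,12,13,14,15,24,25,26,27,28,29,30,31): 1⊕1⊕0⊕0⊕1⊕1⊕0⊕1⊕0⊕0⊕0⊕0⊕0⊕1⊕0⊕1 = 1
s16 (pos 16,17,18,19,20,21,22,23,24,25,26,27,28,29,30,31): 0⊕0⊕0⊕0⊕1⊕0⊕1⊕1⊕0⊕0⊕0⊕0⊕0⊕1⊕0⊕1 = 1
Syndrome s16…s1 = 11101 → error at position 29.
Flip position 29: 0111000110011010000101100000101 → 0111000110011010000101100000001
Read data bits from positions 3,5,6,7,9,10,11,12,13,14,15,17,18,19,20,21,22,23,24,25,26,27,28,29,30,31: 10001001101000101100000001

10001001101000101100000001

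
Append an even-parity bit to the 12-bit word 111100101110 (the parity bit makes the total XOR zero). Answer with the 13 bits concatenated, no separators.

1111001011100

XOR of the 12 data bits: 1⊕1⊕1⊕1⊕0⊕0⊕1⊕0⊕1⊕1⊕1⊕0 = 0
Parity bit = 0 (so all 13 bits XOR to 0).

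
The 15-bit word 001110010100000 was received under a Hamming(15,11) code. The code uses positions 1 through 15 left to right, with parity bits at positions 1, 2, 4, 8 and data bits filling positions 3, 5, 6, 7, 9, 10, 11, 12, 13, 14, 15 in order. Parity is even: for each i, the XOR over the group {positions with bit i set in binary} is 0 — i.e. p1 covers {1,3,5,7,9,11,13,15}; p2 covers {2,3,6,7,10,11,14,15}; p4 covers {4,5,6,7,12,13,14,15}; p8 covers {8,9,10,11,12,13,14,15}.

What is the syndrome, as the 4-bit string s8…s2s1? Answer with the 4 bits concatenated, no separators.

s1 (pos 1,3,5,7,9,11,13,15): 0⊕1⊕1⊕0⊕0⊕0⊕0⊕0 = 0
s2 (pos 2,3,6,7,10,11,14,15): 0⊕1⊕0⊕0⊕1⊕0⊕0⊕0 = 0
s4 (pos 4,5,6,7,12,13,14,15): 1⊕1⊕0⊕0⊕0⊕0⊕0⊕0 = 0
s8 (pos 8,9,10,11,12,13,14,15): 1⊕0⊕1⊕0⊕0⊕0⊕0⊕0 = 0
Syndrome s8…s1 = 0000 → no error.

0000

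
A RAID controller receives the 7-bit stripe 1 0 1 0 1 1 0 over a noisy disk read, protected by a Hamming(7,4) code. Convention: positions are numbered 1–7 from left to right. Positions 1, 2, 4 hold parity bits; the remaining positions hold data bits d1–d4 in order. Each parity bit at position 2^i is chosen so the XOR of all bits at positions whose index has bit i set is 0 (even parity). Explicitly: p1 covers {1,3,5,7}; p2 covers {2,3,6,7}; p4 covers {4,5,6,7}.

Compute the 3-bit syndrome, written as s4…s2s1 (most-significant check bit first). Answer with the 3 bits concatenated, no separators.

s1 (pos 1,3,5,7): 1⊕1⊕1⊕0 = 1
s2 (pos 2,3,6,7): 0⊕1⊕1⊕0 = 0
s4 (pos 4,5,6,7): 0⊕1⊕1⊕0 = 0
Syndrome s4…s1 = 001 → error at position 1.

001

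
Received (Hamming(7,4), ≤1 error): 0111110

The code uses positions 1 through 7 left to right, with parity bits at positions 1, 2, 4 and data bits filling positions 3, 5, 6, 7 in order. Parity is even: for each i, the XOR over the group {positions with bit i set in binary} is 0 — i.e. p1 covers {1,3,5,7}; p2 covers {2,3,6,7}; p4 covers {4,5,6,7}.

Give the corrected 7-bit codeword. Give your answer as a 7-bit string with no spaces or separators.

0111100

s1 (pos 1,3,5,7): 0⊕1⊕1⊕0 = 0
s2 (pos 2,3,6,7): 1⊕1⊕1⊕0 = 1
s4 (pos 4,5,6,7): 1⊕1⊕1⊕0 = 1
Syndrome s4…s1 = 110 → error at position 6.
Flip position 6: 0111110 → 0111100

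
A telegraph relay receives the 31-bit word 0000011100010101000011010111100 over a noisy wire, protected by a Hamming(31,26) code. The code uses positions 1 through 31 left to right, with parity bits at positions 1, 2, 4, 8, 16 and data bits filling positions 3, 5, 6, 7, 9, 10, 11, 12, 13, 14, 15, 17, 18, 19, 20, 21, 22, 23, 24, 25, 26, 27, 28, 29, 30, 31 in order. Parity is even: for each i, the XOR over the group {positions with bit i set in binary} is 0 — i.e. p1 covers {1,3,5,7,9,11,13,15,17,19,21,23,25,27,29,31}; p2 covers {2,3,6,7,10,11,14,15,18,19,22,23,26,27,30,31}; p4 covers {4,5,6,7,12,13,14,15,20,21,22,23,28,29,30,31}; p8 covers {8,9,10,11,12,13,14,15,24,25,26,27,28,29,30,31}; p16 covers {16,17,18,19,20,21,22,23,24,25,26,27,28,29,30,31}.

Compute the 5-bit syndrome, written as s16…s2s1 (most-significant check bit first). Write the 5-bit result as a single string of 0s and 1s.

00000

s1 (pos 1,3,5,7,9,11,13,15,17,19,21,23,25,27,29,31): 0⊕0⊕0⊕1⊕0⊕0⊕0⊕0⊕0⊕0⊕1⊕0⊕0⊕1⊕1⊕0 = 0
s2 (pos 2,3,6,7,10,11,14,15,18,19,22,23,26,27,30,31): 0⊕0⊕1⊕1⊕0⊕0⊕1⊕0⊕0⊕0⊕1⊕0⊕1⊕1⊕0⊕0 = 0
s4 (pos 4,5,6,7,12,13,14,15,20,21,22,23,28,29,30,31): 0⊕0⊕1⊕1⊕1⊕0⊕1⊕0⊕0⊕1⊕1⊕0⊕1⊕1⊕0⊕0 = 0
s8 (pos 8,9,10,11,12,13,14,15,24,25,26,27,28,29,30,31): 1⊕0⊕0⊕0⊕1⊕0⊕1⊕0⊕1⊕0⊕1⊕1⊕1⊕1⊕0⊕0 = 0
s16 (pos 16,17,18,19,20,21,22,23,24,25,26,27,28,29,30,31): 1⊕0⊕0⊕0⊕0⊕1⊕1⊕0⊕1⊕0⊕1⊕1⊕1⊕1⊕0⊕0 = 0
Syndrome s16…s1 = 00000 → no error.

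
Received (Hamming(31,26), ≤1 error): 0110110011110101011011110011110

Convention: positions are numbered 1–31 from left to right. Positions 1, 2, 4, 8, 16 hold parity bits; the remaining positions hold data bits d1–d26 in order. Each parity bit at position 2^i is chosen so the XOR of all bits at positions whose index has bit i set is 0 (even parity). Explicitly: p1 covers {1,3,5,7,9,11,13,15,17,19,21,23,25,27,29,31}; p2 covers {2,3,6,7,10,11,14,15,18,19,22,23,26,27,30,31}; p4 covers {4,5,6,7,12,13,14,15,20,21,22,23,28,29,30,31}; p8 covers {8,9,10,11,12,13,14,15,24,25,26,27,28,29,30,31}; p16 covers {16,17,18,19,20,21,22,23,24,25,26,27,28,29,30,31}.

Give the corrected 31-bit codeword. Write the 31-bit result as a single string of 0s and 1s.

s1 (pos 1,3,5,7,9,11,13,15,17,19,21,23,25,27,29,31): 0⊕1⊕1⊕0⊕1⊕1⊕0⊕0⊕0⊕1⊕1⊕1⊕0⊕1⊕1⊕0 = 1
s2 (pos 2,3,6,7,10,11,14,15,18,19,22,23,26,27,30,31): 1⊕1⊕1⊕0⊕1⊕1⊕1⊕0⊕1⊕1⊕1⊕1⊕0⊕1⊕1⊕0 = 0
s4 (pos 4,5,6,7,12,13,14,15,20,21,22,23,28,29,30,31): 0⊕1⊕1⊕0⊕1⊕0⊕1⊕0⊕0⊕1⊕1⊕1⊕1⊕1⊕1⊕0 = 0
s8 (pos 8,9,10,11,12,13,14,15,24,25,26,27,28,29,30,31): 0⊕1⊕1⊕1⊕1⊕0⊕1⊕0⊕1⊕0⊕0⊕1⊕1⊕1⊕1⊕0 = 0
s16 (pos 16,17,18,19,20,21,22,23,24,25,26,27,28,29,30,31): 1⊕0⊕1⊕1⊕0⊕1⊕1⊕1⊕1⊕0⊕0⊕1⊕1⊕1⊕1⊕0 = 1
Syndrome s16…s1 = 10001 → error at position 17.
Flip position 17: 0110110011110101011011110011110 → 0110110011110101111011110011110

0110110011110101111011110011110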